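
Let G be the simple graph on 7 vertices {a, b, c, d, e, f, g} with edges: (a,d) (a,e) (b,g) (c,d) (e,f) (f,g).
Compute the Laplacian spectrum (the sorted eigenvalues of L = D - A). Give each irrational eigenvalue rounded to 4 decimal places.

Reading degrees in the order [a, b, c, d, e, f, g] gives [2, 1, 1, 2, 2, 2, 2]; set D = diag(2, 1, 1, 2, 2, 2, 2) and form L = D - A. L is symmetric positive semidefinite, so every eigenvalue is real and nonnegative. The eigenvalues sum to 12, which equals trace(L) = 2|E|.

[0, 0.1981, 0.7530, 1.5550, 2.4450, 3.2470, 3.8019]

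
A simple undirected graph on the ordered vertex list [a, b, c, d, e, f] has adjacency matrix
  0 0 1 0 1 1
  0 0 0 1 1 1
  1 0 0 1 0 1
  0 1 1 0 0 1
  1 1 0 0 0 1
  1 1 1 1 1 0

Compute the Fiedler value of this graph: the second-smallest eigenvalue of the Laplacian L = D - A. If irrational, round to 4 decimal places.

Each diagonal entry of L is the vertex degree and each off-diagonal entry is -1 where an edge is present, 0 otherwise; in the order [a, b, c, d, e, f] the diagonal is [3, 3, 3, 3, 3, 5]. The smallest Laplacian eigenvalue is always 0. The next one, lambda_2 = 2.3820, measures how hard the graph is to disconnect: larger values mean better connectivity. The largest eigenvalue, 6, is at most the vertex count 6.

2.3820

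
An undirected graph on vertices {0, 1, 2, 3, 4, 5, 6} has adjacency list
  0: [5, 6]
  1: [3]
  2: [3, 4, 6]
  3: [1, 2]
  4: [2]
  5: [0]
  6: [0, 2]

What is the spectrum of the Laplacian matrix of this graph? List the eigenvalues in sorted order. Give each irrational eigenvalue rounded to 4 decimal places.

With the vertex order [0, 1, 2, 3, 4, 5, 6], the degrees are [2, 1, 3, 2, 1, 1, 2], giving D = diag(2, 1, 3, 2, 1, 1, 2) and L = D - A. The multiplicity of 0 as a Laplacian eigenvalue equals the number of connected components. The single zero eigenvalue shows the graph is connected. By the matrix-tree theorem the graph has (1/7) * product of the nonzero eigenvalues = 1 spanning tree.

[0, 0.2603, 0.6262, 1.4055, 2.2742, 3.0996, 4.3342]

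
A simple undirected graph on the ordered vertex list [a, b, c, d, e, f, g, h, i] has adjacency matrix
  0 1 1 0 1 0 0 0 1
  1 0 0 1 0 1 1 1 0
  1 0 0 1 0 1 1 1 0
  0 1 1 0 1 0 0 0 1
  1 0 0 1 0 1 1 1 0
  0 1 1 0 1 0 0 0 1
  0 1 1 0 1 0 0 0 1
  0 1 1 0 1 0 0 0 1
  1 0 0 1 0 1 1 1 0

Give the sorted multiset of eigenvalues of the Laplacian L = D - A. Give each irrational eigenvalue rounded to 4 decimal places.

With the vertex order [a, b, c, d, e, f, g, h, i], the degrees are [4, 5, 5, 4, 5, 4, 4, 4, 5], giving D = diag(4, 5, 5, 4, 5, 4, 4, 4, 5) and L = D - A. The multiplicity of 0 as a Laplacian eigenvalue equals the number of connected components. The largest eigenvalue, 9, is at most the vertex count 9.

[0, 4, 4, 4, 4, 5, 5, 5, 9]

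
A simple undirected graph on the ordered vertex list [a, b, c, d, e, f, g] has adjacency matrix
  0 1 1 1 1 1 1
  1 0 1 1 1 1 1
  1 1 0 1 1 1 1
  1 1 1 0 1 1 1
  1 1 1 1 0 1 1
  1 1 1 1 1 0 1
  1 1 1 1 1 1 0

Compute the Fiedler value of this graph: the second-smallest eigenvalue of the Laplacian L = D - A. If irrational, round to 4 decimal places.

Each diagonal entry of L is the vertex degree and each off-diagonal entry is -1 where an edge is present, 0 otherwise; in the order [a, b, c, d, e, f, g] the diagonal is [6, 6, 6, 6, 6, 6, 6]. The sorted Laplacian eigenvalues are [0, 7, 7, 7, 7, 7, 7]; the algebraic connectivity is the second entry, 7.

7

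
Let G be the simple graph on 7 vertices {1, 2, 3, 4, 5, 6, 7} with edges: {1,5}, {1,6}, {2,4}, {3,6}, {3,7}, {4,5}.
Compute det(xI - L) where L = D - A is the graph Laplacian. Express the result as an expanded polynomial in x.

Reading degrees in the order [1, 2, 3, 4, 5, 6, 7] gives [2, 1, 2, 2, 2, 2, 1]; set D = diag(2, 1, 2, 2, 2, 2, 1) and form L = D - A. L has integer entries, so p(x) = det(xI - L) has integer coefficients. Expanding the determinant yields x^7 - 12x^6 + 55x^5 - 120x^4 + 126x^3 - 56x^2 + 7x. Since p(0) = det(-L) = 0, x divides p(x). There is one zero in the spectrum, matching the 1 component.

x^7 - 12x^6 + 55x^5 - 120x^4 + 126x^3 - 56x^2 + 7x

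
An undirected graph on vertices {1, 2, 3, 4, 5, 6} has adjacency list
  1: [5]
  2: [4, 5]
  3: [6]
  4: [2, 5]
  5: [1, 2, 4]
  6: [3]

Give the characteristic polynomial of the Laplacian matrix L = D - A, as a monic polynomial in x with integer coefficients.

With the vertex order [1, 2, 3, 4, 5, 6], the degrees are [1, 2, 1, 2, 3, 1], giving D = diag(1, 2, 1, 2, 3, 1) and L = D - A. L has integer entries, so p(x) = det(xI - L) has integer coefficients. Expanding the determinant yields x^6 - 10x^5 + 35x^4 - 50x^3 + 24x^2. Since p(0) = det(-L) = 0, x divides p(x).

x^6 - 10x^5 + 35x^4 - 50x^3 + 24x^2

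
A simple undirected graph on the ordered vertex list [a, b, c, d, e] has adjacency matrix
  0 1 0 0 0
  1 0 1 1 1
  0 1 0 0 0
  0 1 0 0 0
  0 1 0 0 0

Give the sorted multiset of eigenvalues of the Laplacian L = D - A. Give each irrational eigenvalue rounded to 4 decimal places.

[0, 1, 1, 1, 5]

Reading degrees in the order [a, b, c, d, e] gives [1, 4, 1, 1, 1]; set D = diag(1, 4, 1, 1, 1) and form L = D - A. The multiplicity of 0 as a Laplacian eigenvalue equals the number of connected components. The single zero eigenvalue shows the graph is connected. There is one zero in the spectrum, matching the 1 component.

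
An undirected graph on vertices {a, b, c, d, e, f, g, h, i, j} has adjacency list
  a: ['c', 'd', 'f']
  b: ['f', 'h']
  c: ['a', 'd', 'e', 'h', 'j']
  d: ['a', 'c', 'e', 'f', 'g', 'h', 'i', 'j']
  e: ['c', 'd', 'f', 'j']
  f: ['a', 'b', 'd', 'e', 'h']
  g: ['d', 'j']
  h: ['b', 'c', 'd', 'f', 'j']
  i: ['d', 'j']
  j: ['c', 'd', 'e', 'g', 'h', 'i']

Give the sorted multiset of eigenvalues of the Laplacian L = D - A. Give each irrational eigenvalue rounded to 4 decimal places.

[0, 1.3968, 2, 2.1483, 3.2905, 4.5946, 5.2298, 6.8669, 7.4277, 9.0455]

With the vertex order [a, b, c, d, e, f, g, h, i, j], the degrees are [3, 2, 5, 8, 4, 5, 2, 5, 2, 6], giving D = diag(3, 2, 5, 8, 4, 5, 2, 5, 2, 6) and L = D - A. L is symmetric positive semidefinite, so every eigenvalue is real and nonnegative. The eigenvalues sum to 42, which equals trace(L) = 2|E|. There is one zero in the spectrum, matching the 1 component.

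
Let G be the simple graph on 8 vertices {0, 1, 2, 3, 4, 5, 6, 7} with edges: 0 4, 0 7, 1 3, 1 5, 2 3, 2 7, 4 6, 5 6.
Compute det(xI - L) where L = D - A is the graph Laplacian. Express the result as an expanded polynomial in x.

With the vertex order [0, 1, 2, 3, 4, 5, 6, 7], the degrees are [2, 2, 2, 2, 2, 2, 2, 2], giving D = diag(2, 2, 2, 2, 2, 2, 2, 2) and L = D - A. Computing det(xI - L) by cofactor expansion (or equivalently via sum-over-permutations) gives x^8 - 16x^7 + 104x^6 - 352x^5 + 660x^4 - 672x^3 + 336x^2 - 64x. Since p(0) = det(-L) = 0, x divides p(x). There is one zero in the spectrum, matching the 1 component.

x^8 - 16x^7 + 104x^6 - 352x^5 + 660x^4 - 672x^3 + 336x^2 - 64x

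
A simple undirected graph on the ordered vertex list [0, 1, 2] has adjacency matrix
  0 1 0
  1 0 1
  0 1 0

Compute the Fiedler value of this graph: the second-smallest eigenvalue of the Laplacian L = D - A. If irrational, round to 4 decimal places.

Reading degrees in the order [0, 1, 2] gives [1, 2, 1]; set D = diag(1, 2, 1) and form L = D - A. The sorted Laplacian eigenvalues are [0, 1, 3]; the algebraic connectivity is the second entry, 1. There is one zero in the spectrum, matching the 1 component.

1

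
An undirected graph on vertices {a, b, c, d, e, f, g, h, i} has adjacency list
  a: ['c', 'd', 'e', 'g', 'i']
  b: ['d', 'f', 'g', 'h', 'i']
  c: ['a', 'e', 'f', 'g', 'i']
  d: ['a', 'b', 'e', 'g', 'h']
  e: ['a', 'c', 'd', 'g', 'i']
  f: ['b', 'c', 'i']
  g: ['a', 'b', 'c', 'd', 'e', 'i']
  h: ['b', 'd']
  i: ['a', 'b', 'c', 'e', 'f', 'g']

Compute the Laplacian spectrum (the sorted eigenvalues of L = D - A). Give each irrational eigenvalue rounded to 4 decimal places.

With the vertex order [a, b, c, d, e, f, g, h, i], the degrees are [5, 5, 5, 5, 5, 3, 6, 2, 6], giving D = diag(5, 5, 5, 5, 5, 3, 6, 2, 6) and L = D - A. The multiplicity of 0 as a Laplacian eigenvalue equals the number of connected components. The single zero eigenvalue shows the graph is connected. By the matrix-tree theorem the graph has (1/9) * product of the nonzero eigenvalues = 28032 spanning trees.

[0, 1.6496, 2.7061, 4.7050, 5.6254, 6, 6.4132, 7.3293, 7.5713]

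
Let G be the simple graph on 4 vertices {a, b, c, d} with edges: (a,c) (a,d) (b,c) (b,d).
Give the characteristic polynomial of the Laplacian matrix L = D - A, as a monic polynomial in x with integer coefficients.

With the vertex order [a, b, c, d], the degrees are [2, 2, 2, 2], giving D = diag(2, 2, 2, 2) and L = D - A. The eigenvalues of L are [0, 2, 2, 4]; the characteristic polynomial is the product of (x - lambda_i), which multiplies out to x^4 - 8x^3 + 20x^2 - 16x. Since p(0) = det(-L) = 0, x divides p(x). The largest eigenvalue, 4, is at most the vertex count 4. By the matrix-tree theorem the graph has (1/4) * product of the nonzero eigenvalues = 4 spanning trees.

x^4 - 8x^3 + 20x^2 - 16x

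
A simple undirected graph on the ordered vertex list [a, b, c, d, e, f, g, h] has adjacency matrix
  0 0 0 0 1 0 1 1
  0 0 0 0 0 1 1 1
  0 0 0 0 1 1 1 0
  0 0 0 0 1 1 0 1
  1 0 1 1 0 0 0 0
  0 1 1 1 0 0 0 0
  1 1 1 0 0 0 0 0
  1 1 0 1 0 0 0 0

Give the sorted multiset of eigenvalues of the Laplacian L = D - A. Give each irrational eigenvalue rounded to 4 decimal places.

Each diagonal entry of L is the vertex degree and each off-diagonal entry is -1 where an edge is present, 0 otherwise; in the order [a, b, c, d, e, f, g, h] the diagonal is [3, 3, 3, 3, 3, 3, 3, 3]. Diagonalising L (or applying a numerical eigensolver to the 8x8 matrix) gives the spectrum above. By the matrix-tree theorem the graph has (1/8) * product of the nonzero eigenvalues = 384 spanning trees.

[0, 2, 2, 2, 4, 4, 4, 6]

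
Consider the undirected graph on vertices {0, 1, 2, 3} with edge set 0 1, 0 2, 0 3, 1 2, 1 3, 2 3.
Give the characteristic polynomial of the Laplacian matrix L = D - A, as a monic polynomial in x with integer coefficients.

With the vertex order [0, 1, 2, 3], the degrees are [3, 3, 3, 3], giving D = diag(3, 3, 3, 3) and L = D - A. L has integer entries, so p(x) = det(xI - L) has integer coefficients. Expanding the determinant yields x^4 - 12x^3 + 48x^2 - 64x. The coefficient of x^3 equals -trace(L) = -12, matching the sum of degrees. The largest eigenvalue, 4, is at most the vertex count 4. The eigenvalues sum to 12, which equals trace(L) = 2|E|.

x^4 - 12x^3 + 48x^2 - 64x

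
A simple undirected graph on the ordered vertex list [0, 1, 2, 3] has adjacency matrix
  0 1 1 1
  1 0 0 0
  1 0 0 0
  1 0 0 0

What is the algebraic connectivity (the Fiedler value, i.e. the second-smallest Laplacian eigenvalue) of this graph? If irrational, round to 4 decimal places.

1

With the vertex order [0, 1, 2, 3], the degrees are [3, 1, 1, 1], giving D = diag(3, 1, 1, 1) and L = D - A. Computing the eigenvalues of L and sorting gives [0, 1, 1, 4]. The Fiedler value lambda_2 = 1 is strictly positive, so the graph is connected. By the matrix-tree theorem the graph has (1/4) * product of the nonzero eigenvalues = 1 spanning tree. The eigenvalues sum to 6, which equals trace(L) = 2|E|.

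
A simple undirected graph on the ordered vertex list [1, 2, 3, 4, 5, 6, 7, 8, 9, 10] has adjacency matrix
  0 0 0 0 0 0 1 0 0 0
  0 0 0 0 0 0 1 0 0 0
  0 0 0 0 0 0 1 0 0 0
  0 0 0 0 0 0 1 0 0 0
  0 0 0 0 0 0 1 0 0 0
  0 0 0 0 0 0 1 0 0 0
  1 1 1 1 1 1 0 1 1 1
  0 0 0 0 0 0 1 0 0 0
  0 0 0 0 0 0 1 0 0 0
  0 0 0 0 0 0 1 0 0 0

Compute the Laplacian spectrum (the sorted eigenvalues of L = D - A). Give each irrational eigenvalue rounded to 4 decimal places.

Each diagonal entry of L is the vertex degree and each off-diagonal entry is -1 where an edge is present, 0 otherwise; in the order [1, 2, 3, 4, 5, 6, 7, 8, 9, 10] the diagonal is [1, 1, 1, 1, 1, 1, 9, 1, 1, 1]. The multiplicity of 0 as a Laplacian eigenvalue equals the number of connected components. The single zero eigenvalue shows the graph is connected.

[0, 1, 1, 1, 1, 1, 1, 1, 1, 10]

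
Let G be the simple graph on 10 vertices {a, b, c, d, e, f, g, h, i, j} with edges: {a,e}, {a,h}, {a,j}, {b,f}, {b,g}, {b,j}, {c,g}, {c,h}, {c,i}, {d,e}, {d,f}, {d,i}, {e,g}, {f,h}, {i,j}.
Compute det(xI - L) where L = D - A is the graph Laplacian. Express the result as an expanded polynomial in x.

With the vertex order [a, b, c, d, e, f, g, h, i, j], the degrees are [3, 3, 3, 3, 3, 3, 3, 3, 3, 3], giving D = diag(3, 3, 3, 3, 3, 3, 3, 3, 3, 3) and L = D - A. Computing det(xI - L) by cofactor expansion (or equivalently via sum-over-permutations) gives x^10 - 30x^9 + 390x^8 - 2880x^7 + 13305x^6 - 39882x^5 + 77640x^4 - 94800x^3 + 66000x^2 - 20000x. The constant term is 0 because L is singular (the all-ones vector lies in its kernel). The largest eigenvalue, 5, is at most the vertex count 10.

x^10 - 30x^9 + 390x^8 - 2880x^7 + 13305x^6 - 39882x^5 + 77640x^4 - 94800x^3 + 66000x^2 - 20000x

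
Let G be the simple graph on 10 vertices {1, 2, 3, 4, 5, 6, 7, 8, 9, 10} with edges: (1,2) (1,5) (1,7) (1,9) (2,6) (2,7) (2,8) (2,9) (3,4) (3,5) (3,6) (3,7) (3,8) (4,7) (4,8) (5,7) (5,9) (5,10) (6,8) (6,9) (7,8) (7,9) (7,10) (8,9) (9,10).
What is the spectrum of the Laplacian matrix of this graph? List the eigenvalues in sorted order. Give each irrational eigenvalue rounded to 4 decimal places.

Each diagonal entry of L is the vertex degree and each off-diagonal entry is -1 where an edge is present, 0 otherwise; in the order [1, 2, 3, 4, 5, 6, 7, 8, 9, 10] the diagonal is [4, 5, 5, 3, 5, 4, 8, 6, 7, 3]. The multiplicity of 0 as a Laplacian eigenvalue equals the number of connected components. The largest eigenvalue, 9.1470, is at most the vertex count 10. There is one zero in the spectrum, matching the 1 component.

[0, 2.2266, 2.8485, 3.5845, 4.6357, 5.8757, 6.5048, 6.9132, 8.2641, 9.1470]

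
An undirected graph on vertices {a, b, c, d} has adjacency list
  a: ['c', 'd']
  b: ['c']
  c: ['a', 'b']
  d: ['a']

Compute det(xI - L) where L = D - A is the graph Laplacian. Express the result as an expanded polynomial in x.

Reading degrees in the order [a, b, c, d] gives [2, 1, 2, 1]; set D = diag(2, 1, 2, 1) and form L = D - A. L has integer entries, so p(x) = det(xI - L) has integer coefficients. Expanding the determinant yields x^4 - 6x^3 + 10x^2 - 4x. The constant term is 0 because L is singular (the all-ones vector lies in its kernel).

x^4 - 6x^3 + 10x^2 - 4x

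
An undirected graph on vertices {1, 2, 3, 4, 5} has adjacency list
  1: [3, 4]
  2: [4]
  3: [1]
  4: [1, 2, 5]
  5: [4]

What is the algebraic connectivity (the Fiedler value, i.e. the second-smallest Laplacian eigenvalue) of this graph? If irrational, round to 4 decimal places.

Each diagonal entry of L is the vertex degree and each off-diagonal entry is -1 where an edge is present, 0 otherwise; in the order [1, 2, 3, 4, 5] the diagonal is [2, 1, 1, 3, 1]. The sorted Laplacian eigenvalues are [0, 0.5188, 1, 2.3111, 4.1701]; the algebraic connectivity is the second entry, 0.5188.

0.5188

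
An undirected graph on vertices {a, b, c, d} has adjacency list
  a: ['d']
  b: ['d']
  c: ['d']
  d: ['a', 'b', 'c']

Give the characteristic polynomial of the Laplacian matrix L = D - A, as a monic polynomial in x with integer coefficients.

Each diagonal entry of L is the vertex degree and each off-diagonal entry is -1 where an edge is present, 0 otherwise; in the order [a, b, c, d] the diagonal is [1, 1, 1, 3]. L has integer entries, so p(x) = det(xI - L) has integer coefficients. Expanding the determinant yields x^4 - 6x^3 + 9x^2 - 4x. The constant term is 0 because L is singular (the all-ones vector lies in its kernel). The eigenvalues sum to 6, which equals trace(L) = 2|E|.

x^4 - 6x^3 + 9x^2 - 4x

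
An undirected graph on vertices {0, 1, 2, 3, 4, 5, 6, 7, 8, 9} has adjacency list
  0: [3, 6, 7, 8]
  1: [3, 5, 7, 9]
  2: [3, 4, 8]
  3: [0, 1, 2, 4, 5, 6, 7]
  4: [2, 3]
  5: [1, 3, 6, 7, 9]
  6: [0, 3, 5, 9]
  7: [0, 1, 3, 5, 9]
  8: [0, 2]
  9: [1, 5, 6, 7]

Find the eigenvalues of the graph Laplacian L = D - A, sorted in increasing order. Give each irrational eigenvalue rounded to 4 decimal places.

[0, 1.0257, 1.7203, 3.3543, 3.9039, 4.2148, 5.1431, 5.6784, 6.7240, 8.2356]

Each diagonal entry of L is the vertex degree and each off-diagonal entry is -1 where an edge is present, 0 otherwise; in the order [0, 1, 2, 3, 4, 5, 6, 7, 8, 9] the diagonal is [4, 4, 3, 7, 2, 5, 4, 5, 2, 4]. L is symmetric positive semidefinite, so every eigenvalue is real and nonnegative. The eigenvalues sum to 40, which equals trace(L) = 2|E|.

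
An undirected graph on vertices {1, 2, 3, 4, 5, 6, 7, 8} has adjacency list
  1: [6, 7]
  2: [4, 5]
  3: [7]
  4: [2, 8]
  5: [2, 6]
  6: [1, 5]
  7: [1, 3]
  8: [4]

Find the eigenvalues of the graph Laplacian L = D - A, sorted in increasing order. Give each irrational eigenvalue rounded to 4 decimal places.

With the vertex order [1, 2, 3, 4, 5, 6, 7, 8], the degrees are [2, 2, 1, 2, 2, 2, 2, 1], giving D = diag(2, 2, 1, 2, 2, 2, 2, 1) and L = D - A. Since every row of L sums to 0, the all-ones vector is in the kernel and 0 is an eigenvalue. By the matrix-tree theorem the graph has (1/8) * product of the nonzero eigenvalues = 1 spanning tree.

[0, 0.1522, 0.5858, 1.2346, 2, 2.7654, 3.4142, 3.8478]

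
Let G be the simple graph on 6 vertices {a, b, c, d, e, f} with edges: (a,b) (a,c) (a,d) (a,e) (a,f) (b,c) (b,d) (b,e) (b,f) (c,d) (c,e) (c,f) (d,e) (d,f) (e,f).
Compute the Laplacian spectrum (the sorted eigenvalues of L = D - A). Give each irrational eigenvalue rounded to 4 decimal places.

[0, 6, 6, 6, 6, 6]

With the vertex order [a, b, c, d, e, f], the degrees are [5, 5, 5, 5, 5, 5], giving D = diag(5, 5, 5, 5, 5, 5) and L = D - A. The multiplicity of 0 as a Laplacian eigenvalue equals the number of connected components. The eigenvalues sum to 30, which equals trace(L) = 2|E|. The largest eigenvalue, 6, is at most the vertex count 6.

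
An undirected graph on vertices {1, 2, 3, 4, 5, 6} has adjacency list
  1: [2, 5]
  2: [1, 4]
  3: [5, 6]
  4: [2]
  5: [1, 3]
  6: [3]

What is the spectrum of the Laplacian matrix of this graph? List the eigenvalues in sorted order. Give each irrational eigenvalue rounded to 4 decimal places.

With the vertex order [1, 2, 3, 4, 5, 6], the degrees are [2, 2, 2, 1, 2, 1], giving D = diag(2, 2, 2, 1, 2, 1) and L = D - A. The multiplicity of 0 as a Laplacian eigenvalue equals the number of connected components. The single zero eigenvalue shows the graph is connected.

[0, 0.2679, 1, 2, 3, 3.7321]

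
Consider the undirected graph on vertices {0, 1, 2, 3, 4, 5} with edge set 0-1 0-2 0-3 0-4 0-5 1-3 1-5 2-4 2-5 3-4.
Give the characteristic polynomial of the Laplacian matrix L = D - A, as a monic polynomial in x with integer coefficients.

x^6 - 20x^5 + 155x^4 - 580x^3 + 1045x^2 - 726x

With the vertex order [0, 1, 2, 3, 4, 5], the degrees are [5, 3, 3, 3, 3, 3], giving D = diag(5, 3, 3, 3, 3, 3) and L = D - A. L has integer entries, so p(x) = det(xI - L) has integer coefficients. Expanding the determinant yields x^6 - 20x^5 + 155x^4 - 580x^3 + 1045x^2 - 726x. Since p(0) = det(-L) = 0, x divides p(x). The largest eigenvalue, 6, is at most the vertex count 6.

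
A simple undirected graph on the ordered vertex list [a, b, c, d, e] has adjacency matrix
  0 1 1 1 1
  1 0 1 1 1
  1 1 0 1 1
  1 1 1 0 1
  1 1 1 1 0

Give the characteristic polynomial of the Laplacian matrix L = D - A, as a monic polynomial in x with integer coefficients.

Each diagonal entry of L is the vertex degree and each off-diagonal entry is -1 where an edge is present, 0 otherwise; in the order [a, b, c, d, e] the diagonal is [4, 4, 4, 4, 4]. The eigenvalues of L are [0, 5, 5, 5, 5]; the characteristic polynomial is the product of (x - lambda_i), which multiplies out to x^5 - 20x^4 + 150x^3 - 500x^2 + 625x. The coefficient of x^4 equals -trace(L) = -20, matching the sum of degrees. By the matrix-tree theorem the graph has (1/5) * product of the nonzero eigenvalues = 125 spanning trees.

x^5 - 20x^4 + 150x^3 - 500x^2 + 625x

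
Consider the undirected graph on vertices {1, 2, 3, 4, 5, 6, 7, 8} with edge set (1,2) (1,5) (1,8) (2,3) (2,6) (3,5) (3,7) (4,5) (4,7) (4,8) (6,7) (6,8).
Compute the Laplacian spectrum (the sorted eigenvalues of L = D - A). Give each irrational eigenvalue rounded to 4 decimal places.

[0, 2, 2, 2, 4, 4, 4, 6]

Reading degrees in the order [1, 2, 3, 4, 5, 6, 7, 8] gives [3, 3, 3, 3, 3, 3, 3, 3]; set D = diag(3, 3, 3, 3, 3, 3, 3, 3) and form L = D - A. The multiplicity of 0 as a Laplacian eigenvalue equals the number of connected components. The single zero eigenvalue shows the graph is connected. By the matrix-tree theorem the graph has (1/8) * product of the nonzero eigenvalues = 384 spanning trees.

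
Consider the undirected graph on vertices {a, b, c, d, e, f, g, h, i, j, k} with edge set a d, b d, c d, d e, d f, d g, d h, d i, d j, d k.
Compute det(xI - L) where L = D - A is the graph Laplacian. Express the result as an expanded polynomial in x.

Each diagonal entry of L is the vertex degree and each off-diagonal entry is -1 where an edge is present, 0 otherwise; in the order [a, b, c, d, e, f, g, h, i, j, k] the diagonal is [1, 1, 1, 10, 1, 1, 1, 1, 1, 1, 1]. L has integer entries, so p(x) = det(xI - L) has integer coefficients. Expanding the determinant yields x^11 - 20x^10 + 135x^9 - 480x^8 + 1050x^7 - 1512x^6 + 1470x^5 - 960x^4 + 405x^3 - 100x^2 + 11x. The coefficient of x^10 equals -trace(L) = -20, matching the sum of degrees.

x^11 - 20x^10 + 135x^9 - 480x^8 + 1050x^7 - 1512x^6 + 1470x^5 - 960x^4 + 405x^3 - 100x^2 + 11x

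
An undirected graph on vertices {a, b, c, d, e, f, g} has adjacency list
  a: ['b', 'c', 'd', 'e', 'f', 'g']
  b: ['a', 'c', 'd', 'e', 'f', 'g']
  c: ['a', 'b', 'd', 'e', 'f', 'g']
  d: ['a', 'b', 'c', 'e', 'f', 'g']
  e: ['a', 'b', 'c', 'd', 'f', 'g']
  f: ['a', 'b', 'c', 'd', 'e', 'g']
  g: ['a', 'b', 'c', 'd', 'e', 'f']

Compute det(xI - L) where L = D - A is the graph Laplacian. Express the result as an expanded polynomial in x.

Each diagonal entry of L is the vertex degree and each off-diagonal entry is -1 where an edge is present, 0 otherwise; in the order [a, b, c, d, e, f, g] the diagonal is [6, 6, 6, 6, 6, 6, 6]. Computing det(xI - L) by cofactor expansion (or equivalently via sum-over-permutations) gives x^7 - 42x^6 + 735x^5 - 6860x^4 + 36015x^3 - 100842x^2 + 117649x. The coefficient of x^6 equals -trace(L) = -42, matching the sum of degrees.

x^7 - 42x^6 + 735x^5 - 6860x^4 + 36015x^3 - 100842x^2 + 117649x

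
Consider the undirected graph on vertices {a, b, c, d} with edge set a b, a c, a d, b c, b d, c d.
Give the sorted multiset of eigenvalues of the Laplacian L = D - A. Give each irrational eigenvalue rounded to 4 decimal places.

[0, 4, 4, 4]

Each diagonal entry of L is the vertex degree and each off-diagonal entry is -1 where an edge is present, 0 otherwise; in the order [a, b, c, d] the diagonal is [3, 3, 3, 3]. The multiplicity of 0 as a Laplacian eigenvalue equals the number of connected components.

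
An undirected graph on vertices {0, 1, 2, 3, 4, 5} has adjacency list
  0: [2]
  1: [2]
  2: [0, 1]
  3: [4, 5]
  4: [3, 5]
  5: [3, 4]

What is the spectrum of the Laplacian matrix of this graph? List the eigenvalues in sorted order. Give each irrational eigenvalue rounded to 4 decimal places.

[0, 0, 1, 3, 3, 3]

With the vertex order [0, 1, 2, 3, 4, 5], the degrees are [1, 1, 2, 2, 2, 2], giving D = diag(1, 1, 2, 2, 2, 2) and L = D - A. Diagonalising L (or applying a numerical eigensolver to the 6x6 matrix) gives the spectrum above. The 2 zero eigenvalues correspond to the 2 connected components. The largest eigenvalue, 3, is at most the vertex count 6.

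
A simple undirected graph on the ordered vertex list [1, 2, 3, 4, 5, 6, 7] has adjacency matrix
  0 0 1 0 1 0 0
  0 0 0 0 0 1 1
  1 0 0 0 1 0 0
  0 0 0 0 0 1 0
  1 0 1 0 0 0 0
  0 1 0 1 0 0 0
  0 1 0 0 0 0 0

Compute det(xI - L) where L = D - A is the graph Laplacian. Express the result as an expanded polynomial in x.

x^7 - 12x^6 + 55x^5 - 118x^4 + 114x^3 - 36x^2

Each diagonal entry of L is the vertex degree and each off-diagonal entry is -1 where an edge is present, 0 otherwise; in the order [1, 2, 3, 4, 5, 6, 7] the diagonal is [2, 2, 2, 1, 2, 2, 1]. Computing det(xI - L) by cofactor expansion (or equivalently via sum-over-permutations) gives x^7 - 12x^6 + 55x^5 - 118x^4 + 114x^3 - 36x^2. The constant term is 0 because L is singular (the all-ones vector lies in its kernel). There are 2 zeros in the spectrum, matching the 2 components. The eigenvalues sum to 12, which equals trace(L) = 2|E|.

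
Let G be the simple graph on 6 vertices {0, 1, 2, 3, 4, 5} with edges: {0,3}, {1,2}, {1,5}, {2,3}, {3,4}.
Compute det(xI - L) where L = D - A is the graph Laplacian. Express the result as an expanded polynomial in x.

With the vertex order [0, 1, 2, 3, 4, 5], the degrees are [1, 2, 2, 3, 1, 1], giving D = diag(1, 2, 2, 3, 1, 1) and L = D - A. Computing det(xI - L) by cofactor expansion (or equivalently via sum-over-permutations) gives x^6 - 10x^5 + 35x^4 - 52x^3 + 32x^2 - 6x. The constant term is 0 because L is singular (the all-ones vector lies in its kernel).

x^6 - 10x^5 + 35x^4 - 52x^3 + 32x^2 - 6x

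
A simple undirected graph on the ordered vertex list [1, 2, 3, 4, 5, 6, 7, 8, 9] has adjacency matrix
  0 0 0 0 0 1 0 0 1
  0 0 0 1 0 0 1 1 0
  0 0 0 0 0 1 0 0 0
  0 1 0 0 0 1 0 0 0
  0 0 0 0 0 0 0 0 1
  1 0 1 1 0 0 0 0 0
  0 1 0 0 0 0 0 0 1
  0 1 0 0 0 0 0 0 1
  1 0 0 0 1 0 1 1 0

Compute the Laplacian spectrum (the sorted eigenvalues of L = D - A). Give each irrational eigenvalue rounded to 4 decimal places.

[0, 0.4679, 0.8655, 1.5281, 1.6527, 2, 3.8794, 4.1811, 5.4253]

Each diagonal entry of L is the vertex degree and each off-diagonal entry is -1 where an edge is present, 0 otherwise; in the order [1, 2, 3, 4, 5, 6, 7, 8, 9] the diagonal is [2, 3, 1, 2, 1, 3, 2, 2, 4]. The multiplicity of 0 as a Laplacian eigenvalue equals the number of connected components. There is one zero in the spectrum, matching the 1 component. By the matrix-tree theorem the graph has (1/9) * product of the nonzero eigenvalues = 20 spanning trees.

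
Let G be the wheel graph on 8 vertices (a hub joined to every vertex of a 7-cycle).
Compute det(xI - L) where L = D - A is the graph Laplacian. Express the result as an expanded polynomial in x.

The graph has 8 vertices and degree multiset [7, 3, 3, 3, 3, 3, 3, 3]; D is the diagonal matrix of degrees and L = D - A. Computing det(xI - L) by cofactor expansion (or equivalently via sum-over-permutations) gives x^8 - 28x^7 + 322x^6 - 1974x^5 + 6965x^4 - 14126x^3 + 15225x^2 - 6728x. Since p(0) = det(-L) = 0, x divides p(x). By the matrix-tree theorem the graph has (1/8) * product of the nonzero eigenvalues = 841 spanning trees. The largest eigenvalue, 8, is at most the vertex count 8.

x^8 - 28x^7 + 322x^6 - 1974x^5 + 6965x^4 - 14126x^3 + 15225x^2 - 6728x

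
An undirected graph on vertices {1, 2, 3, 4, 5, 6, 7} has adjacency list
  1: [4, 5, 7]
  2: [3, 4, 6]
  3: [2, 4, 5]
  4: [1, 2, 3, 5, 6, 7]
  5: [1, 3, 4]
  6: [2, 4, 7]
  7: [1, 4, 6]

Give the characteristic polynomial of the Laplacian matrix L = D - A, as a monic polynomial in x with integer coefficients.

x^7 - 24x^6 + 231x^5 - 1140x^4 + 3036x^3 - 4128x^2 + 2240x

Each diagonal entry of L is the vertex degree and each off-diagonal entry is -1 where an edge is present, 0 otherwise; in the order [1, 2, 3, 4, 5, 6, 7] the diagonal is [3, 3, 3, 6, 3, 3, 3]. The eigenvalues of L are [0, 2, 2, 4, 4, 5, 7]; the characteristic polynomial is the product of (x - lambda_i), which multiplies out to x^7 - 24x^6 + 231x^5 - 1140x^4 + 3036x^3 - 4128x^2 + 2240x. The constant term is 0 because L is singular (the all-ones vector lies in its kernel). By the matrix-tree theorem the graph has (1/7) * product of the nonzero eigenvalues = 320 spanning trees.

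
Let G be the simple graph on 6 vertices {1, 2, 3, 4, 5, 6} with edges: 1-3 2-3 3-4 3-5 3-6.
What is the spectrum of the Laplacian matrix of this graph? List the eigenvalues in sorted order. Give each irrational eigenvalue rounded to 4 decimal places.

With the vertex order [1, 2, 3, 4, 5, 6], the degrees are [1, 1, 5, 1, 1, 1], giving D = diag(1, 1, 5, 1, 1, 1) and L = D - A. The multiplicity of 0 as a Laplacian eigenvalue equals the number of connected components.

[0, 1, 1, 1, 1, 6]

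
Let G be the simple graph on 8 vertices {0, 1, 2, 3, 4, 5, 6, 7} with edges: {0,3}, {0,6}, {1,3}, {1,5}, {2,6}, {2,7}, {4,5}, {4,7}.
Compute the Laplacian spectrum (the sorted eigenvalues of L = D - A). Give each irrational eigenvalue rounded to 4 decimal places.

[0, 0.5858, 0.5858, 2, 2, 3.4142, 3.4142, 4]

Each diagonal entry of L is the vertex degree and each off-diagonal entry is -1 where an edge is present, 0 otherwise; in the order [0, 1, 2, 3, 4, 5, 6, 7] the diagonal is [2, 2, 2, 2, 2, 2, 2, 2]. The multiplicity of 0 as a Laplacian eigenvalue equals the number of connected components. The single zero eigenvalue shows the graph is connected. The eigenvalues sum to 16, which equals trace(L) = 2|E|. There is one zero in the spectrum, matching the 1 component.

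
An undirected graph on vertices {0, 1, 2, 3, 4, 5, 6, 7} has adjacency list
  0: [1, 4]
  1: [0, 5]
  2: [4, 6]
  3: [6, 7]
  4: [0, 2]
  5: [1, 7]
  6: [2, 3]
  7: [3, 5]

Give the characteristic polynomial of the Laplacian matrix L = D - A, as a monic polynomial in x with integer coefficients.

x^8 - 16x^7 + 104x^6 - 352x^5 + 660x^4 - 672x^3 + 336x^2 - 64x

Reading degrees in the order [0, 1, 2, 3, 4, 5, 6, 7] gives [2, 2, 2, 2, 2, 2, 2, 2]; set D = diag(2, 2, 2, 2, 2, 2, 2, 2) and form L = D - A. Computing det(xI - L) by cofactor expansion (or equivalently via sum-over-permutations) gives x^8 - 16x^7 + 104x^6 - 352x^5 + 660x^4 - 672x^3 + 336x^2 - 64x. The coefficient of x^7 equals -trace(L) = -16, matching the sum of degrees. The eigenvalues sum to 16, which equals trace(L) = 2|E|.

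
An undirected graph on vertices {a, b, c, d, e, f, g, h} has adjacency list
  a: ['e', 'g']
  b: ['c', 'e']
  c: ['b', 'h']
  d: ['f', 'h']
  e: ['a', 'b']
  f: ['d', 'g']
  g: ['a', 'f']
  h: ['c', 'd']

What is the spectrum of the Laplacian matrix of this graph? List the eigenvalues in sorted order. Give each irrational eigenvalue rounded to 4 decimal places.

Reading degrees in the order [a, b, c, d, e, f, g, h] gives [2, 2, 2, 2, 2, 2, 2, 2]; set D = diag(2, 2, 2, 2, 2, 2, 2, 2) and form L = D - A. Diagonalising L (or applying a numerical eigensolver to the 8x8 matrix) gives the spectrum above. The single zero eigenvalue shows the graph is connected. There is one zero in the spectrum, matching the 1 component.

[0, 0.5858, 0.5858, 2, 2, 3.4142, 3.4142, 4]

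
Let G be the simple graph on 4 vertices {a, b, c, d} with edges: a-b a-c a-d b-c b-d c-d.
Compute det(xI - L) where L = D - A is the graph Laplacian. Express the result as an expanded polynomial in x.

x^4 - 12x^3 + 48x^2 - 64x

Each diagonal entry of L is the vertex degree and each off-diagonal entry is -1 where an edge is present, 0 otherwise; in the order [a, b, c, d] the diagonal is [3, 3, 3, 3]. L has integer entries, so p(x) = det(xI - L) has integer coefficients. Expanding the determinant yields x^4 - 12x^3 + 48x^2 - 64x. Since p(0) = det(-L) = 0, x divides p(x). The eigenvalues sum to 12, which equals trace(L) = 2|E|. By the matrix-tree theorem the graph has (1/4) * product of the nonzero eigenvalues = 16 spanning trees.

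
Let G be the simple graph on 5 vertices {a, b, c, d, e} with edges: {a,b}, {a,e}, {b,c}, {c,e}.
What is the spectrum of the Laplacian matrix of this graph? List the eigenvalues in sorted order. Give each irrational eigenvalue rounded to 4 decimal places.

[0, 0, 2, 2, 4]

Reading degrees in the order [a, b, c, d, e] gives [2, 2, 2, 0, 2]; set D = diag(2, 2, 2, 0, 2) and form L = D - A. L is symmetric positive semidefinite, so every eigenvalue is real and nonnegative. The 2 zero eigenvalues correspond to the 2 connected components.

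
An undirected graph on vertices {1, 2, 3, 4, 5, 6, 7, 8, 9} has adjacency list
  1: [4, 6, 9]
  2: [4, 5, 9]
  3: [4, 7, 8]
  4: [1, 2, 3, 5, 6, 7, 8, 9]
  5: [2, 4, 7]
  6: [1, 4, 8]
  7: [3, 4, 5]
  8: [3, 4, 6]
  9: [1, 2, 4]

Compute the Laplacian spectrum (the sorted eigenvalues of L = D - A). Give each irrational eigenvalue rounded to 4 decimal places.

[0, 1.5858, 1.5858, 3, 3, 4.4142, 4.4142, 5, 9]

Each diagonal entry of L is the vertex degree and each off-diagonal entry is -1 where an edge is present, 0 otherwise; in the order [1, 2, 3, 4, 5, 6, 7, 8, 9] the diagonal is [3, 3, 3, 8, 3, 3, 3, 3, 3]. L is symmetric positive semidefinite, so every eigenvalue is real and nonnegative. By the matrix-tree theorem the graph has (1/9) * product of the nonzero eigenvalues = 2205 spanning trees.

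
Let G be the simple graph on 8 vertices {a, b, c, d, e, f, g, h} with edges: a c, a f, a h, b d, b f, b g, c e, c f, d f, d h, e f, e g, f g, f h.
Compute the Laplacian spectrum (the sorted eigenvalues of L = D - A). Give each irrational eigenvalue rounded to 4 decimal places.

Reading degrees in the order [a, b, c, d, e, f, g, h] gives [3, 3, 3, 3, 3, 7, 3, 3]; set D = diag(3, 3, 3, 3, 3, 7, 3, 3) and form L = D - A. Since every row of L sums to 0, the all-ones vector is in the kernel and 0 is an eigenvalue. The eigenvalues sum to 28, which equals trace(L) = 2|E|.

[0, 1.7530, 1.7530, 3.4450, 3.4450, 4.8019, 4.8019, 8]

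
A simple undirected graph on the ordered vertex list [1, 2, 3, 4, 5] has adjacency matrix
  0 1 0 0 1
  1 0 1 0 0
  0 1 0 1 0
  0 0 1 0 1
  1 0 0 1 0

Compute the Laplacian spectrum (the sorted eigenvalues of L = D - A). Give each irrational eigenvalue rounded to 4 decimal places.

Reading degrees in the order [1, 2, 3, 4, 5] gives [2, 2, 2, 2, 2]; set D = diag(2, 2, 2, 2, 2) and form L = D - A. Since every row of L sums to 0, the all-ones vector is in the kernel and 0 is an eigenvalue. The single zero eigenvalue shows the graph is connected. The eigenvalues sum to 10, which equals trace(L) = 2|E|.

[0, 1.3820, 1.3820, 3.6180, 3.6180]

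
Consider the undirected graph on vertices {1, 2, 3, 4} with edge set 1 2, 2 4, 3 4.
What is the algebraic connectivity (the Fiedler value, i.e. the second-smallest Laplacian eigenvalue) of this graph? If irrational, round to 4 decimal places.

0.5858

With the vertex order [1, 2, 3, 4], the degrees are [1, 2, 1, 2], giving D = diag(1, 2, 1, 2) and L = D - A. The sorted Laplacian eigenvalues are [0, 0.5858, 2, 3.4142]; the algebraic connectivity is the second entry, 0.5858.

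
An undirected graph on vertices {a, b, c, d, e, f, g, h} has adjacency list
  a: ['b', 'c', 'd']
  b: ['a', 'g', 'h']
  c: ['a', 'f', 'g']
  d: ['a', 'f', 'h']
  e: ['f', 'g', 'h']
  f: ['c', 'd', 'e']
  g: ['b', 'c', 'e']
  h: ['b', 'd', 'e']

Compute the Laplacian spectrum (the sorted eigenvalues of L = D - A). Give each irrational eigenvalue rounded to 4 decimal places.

With the vertex order [a, b, c, d, e, f, g, h], the degrees are [3, 3, 3, 3, 3, 3, 3, 3], giving D = diag(3, 3, 3, 3, 3, 3, 3, 3) and L = D - A. L is symmetric positive semidefinite, so every eigenvalue is real and nonnegative.

[0, 2, 2, 2, 4, 4, 4, 6]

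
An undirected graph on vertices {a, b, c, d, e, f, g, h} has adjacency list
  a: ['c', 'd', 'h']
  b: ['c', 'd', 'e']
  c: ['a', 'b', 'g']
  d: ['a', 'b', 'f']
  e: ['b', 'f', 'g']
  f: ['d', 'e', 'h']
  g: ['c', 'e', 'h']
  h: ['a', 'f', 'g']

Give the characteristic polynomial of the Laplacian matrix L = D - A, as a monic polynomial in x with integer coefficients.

Each diagonal entry of L is the vertex degree and each off-diagonal entry is -1 where an edge is present, 0 otherwise; in the order [a, b, c, d, e, f, g, h] the diagonal is [3, 3, 3, 3, 3, 3, 3, 3]. L has integer entries, so p(x) = det(xI - L) has integer coefficients. Expanding the determinant yields x^8 - 24x^7 + 240x^6 - 1296x^5 + 4080x^4 - 7488x^3 + 7424x^2 - 3072x. Since p(0) = det(-L) = 0, x divides p(x). The eigenvalues sum to 24, which equals trace(L) = 2|E|.

x^8 - 24x^7 + 240x^6 - 1296x^5 + 4080x^4 - 7488x^3 + 7424x^2 - 3072x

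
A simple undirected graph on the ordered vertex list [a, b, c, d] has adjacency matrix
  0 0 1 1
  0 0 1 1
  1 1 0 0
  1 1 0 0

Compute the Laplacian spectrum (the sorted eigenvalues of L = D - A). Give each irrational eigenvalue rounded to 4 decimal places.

Reading degrees in the order [a, b, c, d] gives [2, 2, 2, 2]; set D = diag(2, 2, 2, 2) and form L = D - A. L is symmetric positive semidefinite, so every eigenvalue is real and nonnegative. The single zero eigenvalue shows the graph is connected. By the matrix-tree theorem the graph has (1/4) * product of the nonzero eigenvalues = 4 spanning trees.

[0, 2, 2, 4]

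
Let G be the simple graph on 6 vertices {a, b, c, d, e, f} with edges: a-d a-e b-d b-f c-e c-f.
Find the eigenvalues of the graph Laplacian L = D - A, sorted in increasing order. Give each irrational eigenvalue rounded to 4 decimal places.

Each diagonal entry of L is the vertex degree and each off-diagonal entry is -1 where an edge is present, 0 otherwise; in the order [a, b, c, d, e, f] the diagonal is [2, 2, 2, 2, 2, 2]. The multiplicity of 0 as a Laplacian eigenvalue equals the number of connected components. The largest eigenvalue, 4, is at most the vertex count 6. The eigenvalues sum to 12, which equals trace(L) = 2|E|.

[0, 1, 1, 3, 3, 4]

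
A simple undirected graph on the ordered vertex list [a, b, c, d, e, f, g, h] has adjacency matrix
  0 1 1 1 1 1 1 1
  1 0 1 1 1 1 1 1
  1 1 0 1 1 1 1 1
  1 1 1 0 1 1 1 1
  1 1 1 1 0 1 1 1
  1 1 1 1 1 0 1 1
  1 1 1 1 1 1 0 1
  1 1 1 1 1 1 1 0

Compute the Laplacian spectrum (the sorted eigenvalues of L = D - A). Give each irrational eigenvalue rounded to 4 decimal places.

With the vertex order [a, b, c, d, e, f, g, h], the degrees are [7, 7, 7, 7, 7, 7, 7, 7], giving D = diag(7, 7, 7, 7, 7, 7, 7, 7) and L = D - A. Diagonalising L (or applying a numerical eigensolver to the 8x8 matrix) gives the spectrum above. The single zero eigenvalue shows the graph is connected.

[0, 8, 8, 8, 8, 8, 8, 8]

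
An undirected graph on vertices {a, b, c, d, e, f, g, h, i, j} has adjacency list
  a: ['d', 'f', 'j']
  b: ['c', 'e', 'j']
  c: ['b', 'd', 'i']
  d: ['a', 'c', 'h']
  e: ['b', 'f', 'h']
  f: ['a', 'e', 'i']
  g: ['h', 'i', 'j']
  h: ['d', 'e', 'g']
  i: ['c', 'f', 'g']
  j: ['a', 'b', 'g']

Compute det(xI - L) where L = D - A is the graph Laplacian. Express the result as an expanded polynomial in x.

x^10 - 30x^9 + 390x^8 - 2880x^7 + 13305x^6 - 39882x^5 + 77640x^4 - 94800x^3 + 66000x^2 - 20000x

Each diagonal entry of L is the vertex degree and each off-diagonal entry is -1 where an edge is present, 0 otherwise; in the order [a, b, c, d, e, f, g, h, i, j] the diagonal is [3, 3, 3, 3, 3, 3, 3, 3, 3, 3]. The eigenvalues of L are [0, 2, 2, 2, 2, 2, 5, 5, 5, 5]; the characteristic polynomial is the product of (x - lambda_i), which multiplies out to x^10 - 30x^9 + 390x^8 - 2880x^7 + 13305x^6 - 39882x^5 + 77640x^4 - 94800x^3 + 66000x^2 - 20000x. The coefficient of x^9 equals -trace(L) = -30, matching the sum of degrees. The largest eigenvalue, 5, is at most the vertex count 10.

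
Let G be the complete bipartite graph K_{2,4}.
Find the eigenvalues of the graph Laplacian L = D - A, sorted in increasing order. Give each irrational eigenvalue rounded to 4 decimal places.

The graph has 6 vertices and degree multiset [4, 4, 2, 2, 2, 2]; D is the diagonal matrix of degrees and L = D - A. Diagonalising L (or applying a numerical eigensolver to the 6x6 matrix) gives the spectrum above. The single zero eigenvalue shows the graph is connected. By the matrix-tree theorem the graph has (1/6) * product of the nonzero eigenvalues = 32 spanning trees.

[0, 2, 2, 2, 4, 6]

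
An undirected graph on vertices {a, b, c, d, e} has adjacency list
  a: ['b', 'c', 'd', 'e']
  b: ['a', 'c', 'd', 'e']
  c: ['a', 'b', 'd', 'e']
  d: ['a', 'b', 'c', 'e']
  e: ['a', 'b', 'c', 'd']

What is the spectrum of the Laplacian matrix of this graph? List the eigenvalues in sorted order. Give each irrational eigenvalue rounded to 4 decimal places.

[0, 5, 5, 5, 5]

Reading degrees in the order [a, b, c, d, e] gives [4, 4, 4, 4, 4]; set D = diag(4, 4, 4, 4, 4) and form L = D - A. L is symmetric positive semidefinite, so every eigenvalue is real and nonnegative. By the matrix-tree theorem the graph has (1/5) * product of the nonzero eigenvalues = 125 spanning trees. There is one zero in the spectrum, matching the 1 component.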